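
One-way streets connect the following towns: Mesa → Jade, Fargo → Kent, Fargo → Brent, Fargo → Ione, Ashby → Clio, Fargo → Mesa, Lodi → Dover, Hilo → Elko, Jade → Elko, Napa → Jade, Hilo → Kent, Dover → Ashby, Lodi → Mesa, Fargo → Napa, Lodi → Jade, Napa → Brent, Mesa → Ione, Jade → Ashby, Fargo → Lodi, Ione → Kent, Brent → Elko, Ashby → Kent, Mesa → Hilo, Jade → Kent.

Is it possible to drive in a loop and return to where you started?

DFS with white/gray/black marking, starting from Ashby:
Ashby gray
  Clio gray
  Clio black
  Kent gray
  Kent black
Ashby black
Hilo gray
  Elko gray
  Elko black
  Hilo→Kent: Kent black — skip
Hilo black
Ione gray
  Ione→Kent: Kent black — skip
Ione black
Mesa gray
  Mesa→Hilo: Hilo black — skip
  Jade gray
    Jade→Elko: Elko black — skip
    Jade→Kent: Kent black — skip
    Jade→Ashby: Ashby black — skip
  Jade black
  Mesa→Ione: Ione black — skip
Mesa black
Napa gray
  Napa→Jade: Jade black — skip
  Brent gray
    Brent→Elko: Elko black — skip
  Brent black
Napa black
Dover gray
  Dover→Ashby: Ashby black — skip
Dover black
Lodi gray
  Lodi→Mesa: Mesa black — skip
  Lodi→Jade: Jade black — skip
  Lodi→Dover: Dover black — skip
Lodi black
Fargo gray
  Fargo→Kent: Kent black — skip
  Fargo→Napa: Napa black — skip
  Fargo→Brent: Brent black — skip
  Fargo→Lodi: Lodi black — skip
  Fargo→Ione: Ione black — skip
  Fargo→Mesa: Mesa black — skip
Fargo black
Every edge goes to a white or black vertex — no back edge, so the graph is acyclic.

No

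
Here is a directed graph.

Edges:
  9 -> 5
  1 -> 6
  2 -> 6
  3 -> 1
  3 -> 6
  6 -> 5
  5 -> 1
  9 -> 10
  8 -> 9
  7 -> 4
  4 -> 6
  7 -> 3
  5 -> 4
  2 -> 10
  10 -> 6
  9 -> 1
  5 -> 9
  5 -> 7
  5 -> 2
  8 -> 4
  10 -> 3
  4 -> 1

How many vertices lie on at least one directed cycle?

9

A vertex is on a directed cycle iff it belongs to a strongly connected component of size ≥ 2 (or has a self-loop).
The vertices on cycles are {1, 2, 3, 4, 5, 6, 7, 9, 10} — 9 in total.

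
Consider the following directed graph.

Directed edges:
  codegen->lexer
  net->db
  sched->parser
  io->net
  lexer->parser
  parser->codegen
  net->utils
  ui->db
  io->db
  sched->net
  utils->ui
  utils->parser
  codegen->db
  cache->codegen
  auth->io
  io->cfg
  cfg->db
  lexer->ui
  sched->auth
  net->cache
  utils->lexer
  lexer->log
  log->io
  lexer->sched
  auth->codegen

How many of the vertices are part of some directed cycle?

10

A vertex is on a directed cycle iff it belongs to a strongly connected component of size ≥ 2 (or has a self-loop).
The vertices on cycles are {io, log, net, auth, cache, lexer, sched, utils, parser, codegen} — 10 in total.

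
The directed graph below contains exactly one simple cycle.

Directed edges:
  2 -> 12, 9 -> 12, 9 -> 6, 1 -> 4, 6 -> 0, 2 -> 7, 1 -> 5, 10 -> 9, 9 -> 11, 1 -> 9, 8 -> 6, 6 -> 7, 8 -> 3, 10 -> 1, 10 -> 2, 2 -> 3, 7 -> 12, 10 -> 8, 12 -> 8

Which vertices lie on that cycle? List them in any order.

DFS with gray/black marking from 8:
8 gray
  6 gray
    7 gray
      12 gray
        12→8: 8 is gray → back edge
Back edge closes the cycle 8 → 6 → 7 → 12 → 8; its vertices are {6, 7, 8, 12}.

6, 7, 8, 12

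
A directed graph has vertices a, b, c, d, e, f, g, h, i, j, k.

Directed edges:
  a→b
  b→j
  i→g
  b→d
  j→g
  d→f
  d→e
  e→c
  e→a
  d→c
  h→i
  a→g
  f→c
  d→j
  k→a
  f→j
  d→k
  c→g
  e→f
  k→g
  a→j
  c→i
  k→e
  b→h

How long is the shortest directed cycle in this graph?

For each vertex v, BFS finds the shortest path from v back to v.
The shortest such closed walk is k → a → b → d → k, length 4.

4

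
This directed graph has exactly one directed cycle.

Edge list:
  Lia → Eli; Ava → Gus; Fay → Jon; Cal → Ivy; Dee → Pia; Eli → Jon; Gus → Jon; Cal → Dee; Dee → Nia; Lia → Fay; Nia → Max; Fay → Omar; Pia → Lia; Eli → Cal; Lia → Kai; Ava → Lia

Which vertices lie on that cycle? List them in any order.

DFS with gray/black marking from Lia:
Lia gray
  Fay gray
    Jon gray
    Jon black
    Omar gray
    Omar black
  Fay black
  Eli gray
    Eli→Jon: Jon black — skip
    Cal gray
      Ivy gray
      Ivy black
      Dee gray
        Pia gray
          Pia→Lia: Lia is gray → back edge
Back edge closes the cycle Lia → Eli → Cal → Dee → Pia → Lia; its vertices are {Cal, Dee, Eli, Lia, Pia}.

Cal, Dee, Eli, Lia, Pia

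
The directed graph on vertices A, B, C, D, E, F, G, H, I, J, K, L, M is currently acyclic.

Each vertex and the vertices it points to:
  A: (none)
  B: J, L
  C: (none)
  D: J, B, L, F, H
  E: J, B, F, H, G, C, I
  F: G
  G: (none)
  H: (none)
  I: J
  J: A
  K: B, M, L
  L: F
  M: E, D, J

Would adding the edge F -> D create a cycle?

Yes

Adding F→D creates a cycle iff D can already reach F.
Path from D: D → F.
So D → … → F → D is a cycle.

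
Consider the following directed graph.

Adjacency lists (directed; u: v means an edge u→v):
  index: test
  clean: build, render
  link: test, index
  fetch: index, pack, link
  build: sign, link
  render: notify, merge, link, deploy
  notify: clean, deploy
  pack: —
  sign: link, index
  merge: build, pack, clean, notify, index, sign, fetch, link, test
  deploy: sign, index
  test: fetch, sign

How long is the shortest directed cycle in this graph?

For each vertex v, BFS finds the shortest path from v back to v.
The shortest such closed walk is merge → clean → render → merge, length 3.

3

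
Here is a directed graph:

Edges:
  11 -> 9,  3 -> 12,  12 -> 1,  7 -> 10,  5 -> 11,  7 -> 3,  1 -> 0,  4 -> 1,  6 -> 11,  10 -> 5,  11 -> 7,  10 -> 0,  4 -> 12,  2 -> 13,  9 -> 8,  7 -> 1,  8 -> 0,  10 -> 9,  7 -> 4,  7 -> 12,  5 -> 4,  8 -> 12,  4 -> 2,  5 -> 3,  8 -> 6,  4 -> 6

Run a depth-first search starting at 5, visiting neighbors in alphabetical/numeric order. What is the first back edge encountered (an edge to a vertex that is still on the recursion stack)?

DFS from 5 (visiting neighbors in alphabetical/numeric order); mark gray on enter, black on exit:
5 gray
  3 gray
    12 gray
      1 gray
        0 gray
        0 black
      1 black
    12 black
  3 black
  4 gray
    4→1: 1 black — skip
    2 gray
      13 gray
      13 black
    2 black
    6 gray
      11 gray
        7 gray
          7→1: 1 black — skip
          7→3: 3 black — skip
          7→4: 4 is gray → back edge
First back edge: 7 → 4.

7→4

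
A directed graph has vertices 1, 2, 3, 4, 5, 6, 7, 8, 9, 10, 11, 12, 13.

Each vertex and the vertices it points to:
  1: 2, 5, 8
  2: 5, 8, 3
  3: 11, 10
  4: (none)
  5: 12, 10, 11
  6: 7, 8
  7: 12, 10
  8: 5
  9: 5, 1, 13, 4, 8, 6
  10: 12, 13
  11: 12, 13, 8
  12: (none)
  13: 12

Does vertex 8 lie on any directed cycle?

Yes

8 is on a cycle iff 8 can reach itself via ≥1 edge.
8 → 5 → 11 → 8 — yes.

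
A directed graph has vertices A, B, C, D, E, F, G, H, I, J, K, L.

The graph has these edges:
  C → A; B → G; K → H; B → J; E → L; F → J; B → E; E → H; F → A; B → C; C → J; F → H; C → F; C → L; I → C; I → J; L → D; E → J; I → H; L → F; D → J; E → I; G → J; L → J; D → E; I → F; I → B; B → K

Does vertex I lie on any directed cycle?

Yes

I is on a cycle iff I can reach itself via ≥1 edge.
I → B → E → I — yes.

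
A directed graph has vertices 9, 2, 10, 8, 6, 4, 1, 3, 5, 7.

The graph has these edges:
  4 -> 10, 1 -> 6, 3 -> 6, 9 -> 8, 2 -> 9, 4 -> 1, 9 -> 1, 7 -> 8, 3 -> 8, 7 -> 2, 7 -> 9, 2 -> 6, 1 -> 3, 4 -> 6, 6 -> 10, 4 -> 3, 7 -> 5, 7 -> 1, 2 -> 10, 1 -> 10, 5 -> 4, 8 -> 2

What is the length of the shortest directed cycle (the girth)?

3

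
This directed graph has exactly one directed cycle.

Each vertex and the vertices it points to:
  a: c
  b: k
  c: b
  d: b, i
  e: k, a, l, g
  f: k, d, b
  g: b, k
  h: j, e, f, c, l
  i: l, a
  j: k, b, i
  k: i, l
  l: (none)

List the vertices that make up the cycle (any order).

a, b, c, i, k

DFS with gray/black marking from a:
a gray
  c gray
    b gray
      k gray
        i gray
          l gray
          l black
          i→a: a is gray → back edge
Back edge closes the cycle a → c → b → k → i → a; its vertices are {a, b, c, i, k}.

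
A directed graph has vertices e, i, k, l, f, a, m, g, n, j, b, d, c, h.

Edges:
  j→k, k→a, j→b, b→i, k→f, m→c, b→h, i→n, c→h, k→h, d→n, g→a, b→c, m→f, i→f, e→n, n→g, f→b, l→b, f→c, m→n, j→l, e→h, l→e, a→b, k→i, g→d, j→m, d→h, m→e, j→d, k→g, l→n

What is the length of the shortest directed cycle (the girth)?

For each vertex v, BFS finds the shortest path from v back to v.
The shortest such closed walk is g → d → n → g, length 3.

3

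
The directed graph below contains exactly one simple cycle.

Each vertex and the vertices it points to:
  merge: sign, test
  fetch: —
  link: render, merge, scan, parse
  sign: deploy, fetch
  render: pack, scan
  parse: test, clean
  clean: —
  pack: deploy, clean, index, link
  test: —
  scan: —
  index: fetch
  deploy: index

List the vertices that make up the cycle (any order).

DFS with gray/black marking from link:
link gray
  render gray
    pack gray
      deploy gray
        index gray
          fetch gray
          fetch black
        index black
      deploy black
      clean gray
      clean black
      pack→index: index black — skip
      pack→link: link is gray → back edge
Back edge closes the cycle link → render → pack → link; its vertices are {link, pack, render}.

link, pack, render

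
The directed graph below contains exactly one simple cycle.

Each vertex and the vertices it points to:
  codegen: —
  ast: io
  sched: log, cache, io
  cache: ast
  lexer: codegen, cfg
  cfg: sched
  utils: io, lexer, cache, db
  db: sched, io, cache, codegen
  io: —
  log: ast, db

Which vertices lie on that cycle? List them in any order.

DFS with gray/black marking from db:
db gray
  sched gray
    log gray
      ast gray
        io gray
        io black
      ast black
      log→db: db is gray → back edge
Back edge closes the cycle db → sched → log → db; its vertices are {db, log, sched}.

db, log, sched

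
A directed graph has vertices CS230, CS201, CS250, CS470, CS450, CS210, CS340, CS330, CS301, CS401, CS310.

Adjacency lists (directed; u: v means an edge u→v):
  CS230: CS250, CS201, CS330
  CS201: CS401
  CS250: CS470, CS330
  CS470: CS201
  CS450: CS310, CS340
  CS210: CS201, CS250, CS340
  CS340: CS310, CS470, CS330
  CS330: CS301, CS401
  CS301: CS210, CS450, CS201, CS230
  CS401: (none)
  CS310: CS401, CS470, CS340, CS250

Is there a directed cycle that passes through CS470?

CS470 lies on a cycle iff there is a path from CS470 back to itself.
Exploring from CS470, it never reaches itself; equivalently, its strongly connected component is a singleton.

No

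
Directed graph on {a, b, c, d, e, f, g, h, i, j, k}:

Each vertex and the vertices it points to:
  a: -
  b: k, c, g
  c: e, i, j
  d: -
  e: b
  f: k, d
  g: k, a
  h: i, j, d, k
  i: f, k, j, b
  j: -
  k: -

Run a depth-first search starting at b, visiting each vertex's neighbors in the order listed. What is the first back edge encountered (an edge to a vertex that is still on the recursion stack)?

e→b

DFS from b (visiting each vertex's neighbors in the order listed); mark gray on enter, black on exit:
b gray
  k gray
  k black
  c gray
    e gray
      e→b: b is gray → back edge
First back edge: e → b.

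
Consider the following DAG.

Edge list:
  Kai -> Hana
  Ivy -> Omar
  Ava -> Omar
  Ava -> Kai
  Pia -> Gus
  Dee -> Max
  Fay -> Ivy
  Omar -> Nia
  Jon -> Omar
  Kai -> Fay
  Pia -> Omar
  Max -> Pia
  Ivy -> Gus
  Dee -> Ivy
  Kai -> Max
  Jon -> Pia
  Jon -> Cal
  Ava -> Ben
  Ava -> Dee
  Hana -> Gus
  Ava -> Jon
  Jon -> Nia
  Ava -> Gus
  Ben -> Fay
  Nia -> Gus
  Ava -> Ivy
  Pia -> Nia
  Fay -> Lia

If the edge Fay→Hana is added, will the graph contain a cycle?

No

Adding Fay→Hana creates a cycle iff Hana can already reach Fay.
Explore from Hana: no path reaches Fay. The graph stays acyclic.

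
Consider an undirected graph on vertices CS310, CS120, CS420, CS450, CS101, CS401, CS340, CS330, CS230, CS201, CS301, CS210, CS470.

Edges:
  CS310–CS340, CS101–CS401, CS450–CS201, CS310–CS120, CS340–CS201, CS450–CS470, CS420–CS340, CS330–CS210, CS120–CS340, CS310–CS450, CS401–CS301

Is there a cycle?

Yes

DFS, tracking each vertex's parent; an edge to a visited non-parent vertex closes a cycle.
Start from CS101:
visit CS101 (parent –)
  visit CS401 (parent CS101)
    CS401–CS101: parent, skip
    visit CS301 (parent CS401)
      CS301–CS401: parent, skip
visit CS310 (parent –)
  visit CS120 (parent CS310)
    visit CS340 (parent CS120)
      CS340–CS310: CS310 visited and ≠ parent → cycle
Cycle: CS310 – CS120 – CS340 – CS310.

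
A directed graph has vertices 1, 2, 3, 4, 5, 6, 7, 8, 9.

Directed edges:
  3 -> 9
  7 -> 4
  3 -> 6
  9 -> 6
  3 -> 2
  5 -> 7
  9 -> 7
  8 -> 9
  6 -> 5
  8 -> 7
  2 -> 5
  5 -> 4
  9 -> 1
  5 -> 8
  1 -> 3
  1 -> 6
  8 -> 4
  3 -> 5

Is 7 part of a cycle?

No

7 lies on a cycle iff there is a path from 7 back to itself.
Exploring from 7, it never reaches itself; equivalently, its strongly connected component is a singleton.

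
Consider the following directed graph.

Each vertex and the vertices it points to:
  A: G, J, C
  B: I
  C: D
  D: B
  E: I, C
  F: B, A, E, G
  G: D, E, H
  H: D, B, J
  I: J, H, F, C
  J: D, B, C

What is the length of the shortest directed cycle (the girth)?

3

For each vertex v, BFS finds the shortest path from v back to v.
The shortest such closed walk is F → B → I → F, length 3.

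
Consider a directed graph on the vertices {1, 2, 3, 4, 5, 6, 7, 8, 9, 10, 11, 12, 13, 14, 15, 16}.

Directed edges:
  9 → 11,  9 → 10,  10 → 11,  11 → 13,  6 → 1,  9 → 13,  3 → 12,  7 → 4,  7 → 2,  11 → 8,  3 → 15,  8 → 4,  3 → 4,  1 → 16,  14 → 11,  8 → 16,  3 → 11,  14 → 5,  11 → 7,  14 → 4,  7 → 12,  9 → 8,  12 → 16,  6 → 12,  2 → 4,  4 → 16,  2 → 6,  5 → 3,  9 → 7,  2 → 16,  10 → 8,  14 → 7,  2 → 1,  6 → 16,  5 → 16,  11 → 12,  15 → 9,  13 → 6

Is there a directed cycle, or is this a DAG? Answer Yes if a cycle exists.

No

DFS with white/gray/black marking, starting from 1:
1 gray
  16 gray
  16 black
1 black
2 gray
  2→1: 1 black — skip
  4 gray
    4→16: 16 black — skip
  4 black
  6 gray
    6→1: 1 black — skip
    12 gray
      12→16: 16 black — skip
    12 black
    6→16: 16 black — skip
  6 black
  2→16: 16 black — skip
2 black
3 gray
  15 gray
    9 gray
      13 gray
        13→6: 6 black — skip
      13 black
      10 gray
        8 gray
          8→16: 16 black — skip
          8→4: 4 black — skip
        8 black
        11 gray
          11→13: 13 black — skip
          11→8: 8 black — skip
          7 gray
            7→2: 2 black — skip
            7→12: 12 black — skip
            7→4: 4 black — skip
          7 black
          11→12: 12 black — skip
        11 black
      10 black
      9→11: 11 black — skip
      9→8: 8 black — skip
      9→7: 7 black — skip
    9 black
  15 black
  3→11: 11 black — skip
  3→4: 4 black — skip
  3→12: 12 black — skip
3 black
5 gray
  5→16: 16 black — skip
  5→3: 3 black — skip
5 black
14 gray
  14→11: 11 black — skip
  14→7: 7 black — skip
  14→5: 5 black — skip
  14→4: 4 black — skip
14 black
Every edge goes to a white or black vertex — no back edge, so the graph is acyclic.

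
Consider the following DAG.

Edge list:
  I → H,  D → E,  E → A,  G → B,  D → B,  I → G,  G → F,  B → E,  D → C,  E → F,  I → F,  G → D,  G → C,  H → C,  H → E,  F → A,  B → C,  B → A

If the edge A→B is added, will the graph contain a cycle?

Yes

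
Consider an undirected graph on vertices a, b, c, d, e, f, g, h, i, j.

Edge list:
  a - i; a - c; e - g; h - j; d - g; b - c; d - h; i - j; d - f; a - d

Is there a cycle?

DFS, tracking each vertex's parent; an edge to a visited non-parent vertex closes a cycle.
Start from j:
visit j (parent –)
  visit h (parent j)
    visit d (parent h)
      d–h: parent, skip
      visit f (parent d)
        f–d: parent, skip
      visit a (parent d)
        visit c (parent a)
          c–a: parent, skip
          visit b (parent c)
            b–c: parent, skip
        visit i (parent a)
          i–j: j visited and ≠ parent → cycle
Cycle: j – h – d – a – i – j.

Yes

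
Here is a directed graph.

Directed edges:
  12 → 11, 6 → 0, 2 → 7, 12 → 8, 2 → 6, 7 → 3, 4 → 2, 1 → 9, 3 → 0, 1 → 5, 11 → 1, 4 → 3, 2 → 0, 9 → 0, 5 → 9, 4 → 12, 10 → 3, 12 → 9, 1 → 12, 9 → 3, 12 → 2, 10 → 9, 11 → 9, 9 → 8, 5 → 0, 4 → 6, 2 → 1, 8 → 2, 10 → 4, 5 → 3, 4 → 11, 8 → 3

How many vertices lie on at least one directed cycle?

A vertex is on a directed cycle iff it belongs to a strongly connected component of size ≥ 2 (or has a self-loop).
The vertices on cycles are {1, 2, 5, 8, 9, 11, 12} — 7 in total.

7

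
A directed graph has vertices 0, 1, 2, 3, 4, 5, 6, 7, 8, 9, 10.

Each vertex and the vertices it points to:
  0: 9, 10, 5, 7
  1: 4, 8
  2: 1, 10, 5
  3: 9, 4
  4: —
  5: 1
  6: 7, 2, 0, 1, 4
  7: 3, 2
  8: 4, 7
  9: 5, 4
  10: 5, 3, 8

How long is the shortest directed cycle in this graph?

4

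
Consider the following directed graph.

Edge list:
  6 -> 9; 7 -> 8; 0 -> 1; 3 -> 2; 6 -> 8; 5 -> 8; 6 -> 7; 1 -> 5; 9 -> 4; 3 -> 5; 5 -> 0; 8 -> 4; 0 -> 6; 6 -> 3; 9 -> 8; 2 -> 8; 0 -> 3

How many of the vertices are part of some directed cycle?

A vertex is on a directed cycle iff it belongs to a strongly connected component of size ≥ 2 (or has a self-loop).
The vertices on cycles are {0, 1, 3, 5, 6} — 5 in total.

5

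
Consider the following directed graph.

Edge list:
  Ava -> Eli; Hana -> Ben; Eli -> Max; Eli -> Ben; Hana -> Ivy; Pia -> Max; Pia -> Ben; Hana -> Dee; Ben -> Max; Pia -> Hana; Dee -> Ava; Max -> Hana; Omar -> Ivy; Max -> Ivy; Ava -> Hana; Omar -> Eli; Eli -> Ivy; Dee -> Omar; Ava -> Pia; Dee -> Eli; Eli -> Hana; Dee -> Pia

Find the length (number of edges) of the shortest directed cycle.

For each vertex v, BFS finds the shortest path from v back to v.
The shortest such closed walk is Dee → Pia → Hana → Dee, length 3.

3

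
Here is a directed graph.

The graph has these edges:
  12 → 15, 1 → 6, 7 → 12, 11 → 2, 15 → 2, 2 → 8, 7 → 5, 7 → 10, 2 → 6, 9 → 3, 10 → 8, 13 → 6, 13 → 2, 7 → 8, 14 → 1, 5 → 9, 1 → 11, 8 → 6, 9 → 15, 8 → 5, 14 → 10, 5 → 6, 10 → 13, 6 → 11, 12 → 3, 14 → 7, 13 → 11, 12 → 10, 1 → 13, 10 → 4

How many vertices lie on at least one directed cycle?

7

A vertex is on a directed cycle iff it belongs to a strongly connected component of size ≥ 2 (or has a self-loop).
The vertices on cycles are {2, 5, 6, 8, 9, 11, 15} — 7 in total.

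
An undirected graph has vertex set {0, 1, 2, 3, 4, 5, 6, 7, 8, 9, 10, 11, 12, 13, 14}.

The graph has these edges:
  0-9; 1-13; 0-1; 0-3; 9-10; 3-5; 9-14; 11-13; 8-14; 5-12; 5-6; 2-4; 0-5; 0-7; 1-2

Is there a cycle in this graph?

DFS, tracking each vertex's parent; an edge to a visited non-parent vertex closes a cycle.
Start from 5:
visit 5 (parent –)
  visit 3 (parent 5)
    visit 0 (parent 3)
      visit 7 (parent 0)
        7–0: parent, skip
      0–5: 5 visited and ≠ parent → cycle
Cycle: 5 – 3 – 0 – 5.

Yes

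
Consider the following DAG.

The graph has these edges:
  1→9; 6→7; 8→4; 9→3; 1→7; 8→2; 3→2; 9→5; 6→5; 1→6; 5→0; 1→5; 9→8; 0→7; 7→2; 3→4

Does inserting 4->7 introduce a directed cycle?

No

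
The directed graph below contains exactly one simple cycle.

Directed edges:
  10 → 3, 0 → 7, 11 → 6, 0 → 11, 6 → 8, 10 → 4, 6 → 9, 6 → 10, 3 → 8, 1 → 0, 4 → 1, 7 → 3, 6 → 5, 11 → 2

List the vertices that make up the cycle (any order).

0, 1, 4, 6, 10, 11

DFS with gray/black marking from 0:
0 gray
  11 gray
    2 gray
    2 black
    6 gray
      10 gray
        4 gray
          1 gray
            1→0: 0 is gray → back edge
Back edge closes the cycle 0 → 11 → 6 → 10 → 4 → 1 → 0; its vertices are {0, 1, 4, 6, 10, 11}.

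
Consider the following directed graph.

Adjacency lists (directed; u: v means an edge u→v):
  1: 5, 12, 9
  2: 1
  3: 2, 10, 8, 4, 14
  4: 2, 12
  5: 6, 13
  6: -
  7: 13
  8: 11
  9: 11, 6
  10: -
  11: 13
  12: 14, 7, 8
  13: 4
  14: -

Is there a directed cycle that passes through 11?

Yes

11 is on a cycle iff 11 can reach itself via ≥1 edge.
11 → 13 → 4 → 12 → 8 → 11 — yes.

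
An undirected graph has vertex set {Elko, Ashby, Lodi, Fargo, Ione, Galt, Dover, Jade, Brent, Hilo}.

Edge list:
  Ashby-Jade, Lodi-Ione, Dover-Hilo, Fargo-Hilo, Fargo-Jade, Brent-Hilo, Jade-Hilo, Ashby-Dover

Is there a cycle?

DFS, tracking each vertex's parent; an edge to a visited non-parent vertex closes a cycle.
Start from Elko:
visit Elko (parent –)
visit Ashby (parent –)
  visit Jade (parent Ashby)
    visit Hilo (parent Jade)
      Hilo–Jade: parent, skip
      visit Dover (parent Hilo)
        Dover–Hilo: parent, skip
        Dover–Ashby: Ashby visited and ≠ parent → cycle
Cycle: Ashby – Jade – Hilo – Dover – Ashby.

Yes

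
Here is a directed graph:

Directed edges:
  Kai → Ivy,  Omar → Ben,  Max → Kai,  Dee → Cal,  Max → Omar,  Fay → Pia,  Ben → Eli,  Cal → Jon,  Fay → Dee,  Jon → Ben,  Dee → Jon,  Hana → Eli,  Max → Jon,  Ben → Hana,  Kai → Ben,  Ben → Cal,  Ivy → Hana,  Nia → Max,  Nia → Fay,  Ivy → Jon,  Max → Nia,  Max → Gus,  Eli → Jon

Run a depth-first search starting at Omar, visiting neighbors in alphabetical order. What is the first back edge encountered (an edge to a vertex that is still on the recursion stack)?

DFS from Omar (visiting neighbors in alphabetical order); mark gray on enter, black on exit:
Omar gray
  Ben gray
    Cal gray
      Jon gray
        Jon→Ben: Ben is gray → back edge
First back edge: Jon → Ben.

Jon->Ben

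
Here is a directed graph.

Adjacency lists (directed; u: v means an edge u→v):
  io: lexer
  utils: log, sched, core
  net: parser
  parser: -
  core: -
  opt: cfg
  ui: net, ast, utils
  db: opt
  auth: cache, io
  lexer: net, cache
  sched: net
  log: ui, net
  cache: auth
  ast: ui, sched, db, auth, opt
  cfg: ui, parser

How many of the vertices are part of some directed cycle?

A vertex is on a directed cycle iff it belongs to a strongly connected component of size ≥ 2 (or has a self-loop).
The vertices on cycles are {db, io, ui, ast, cfg, log, opt, auth, cache, lexer, utils} — 11 in total.

11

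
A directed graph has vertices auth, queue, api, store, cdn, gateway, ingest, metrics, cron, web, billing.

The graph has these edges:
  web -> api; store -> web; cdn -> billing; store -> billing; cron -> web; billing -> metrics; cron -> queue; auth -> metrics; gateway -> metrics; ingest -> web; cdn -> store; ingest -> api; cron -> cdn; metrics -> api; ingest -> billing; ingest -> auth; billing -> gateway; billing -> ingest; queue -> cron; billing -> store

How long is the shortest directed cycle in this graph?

2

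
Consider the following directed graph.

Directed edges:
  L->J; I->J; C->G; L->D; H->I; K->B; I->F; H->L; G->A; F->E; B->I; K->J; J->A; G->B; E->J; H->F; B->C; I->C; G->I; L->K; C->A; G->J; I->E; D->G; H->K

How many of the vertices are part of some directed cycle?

A vertex is on a directed cycle iff it belongs to a strongly connected component of size ≥ 2 (or has a self-loop).
The vertices on cycles are {B, C, G, I} — 4 in total.

4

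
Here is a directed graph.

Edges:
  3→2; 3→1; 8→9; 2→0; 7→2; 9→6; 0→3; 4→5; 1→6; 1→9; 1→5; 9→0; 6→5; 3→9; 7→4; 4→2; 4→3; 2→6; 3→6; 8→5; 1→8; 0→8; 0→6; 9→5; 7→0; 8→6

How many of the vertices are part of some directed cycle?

A vertex is on a directed cycle iff it belongs to a strongly connected component of size ≥ 2 (or has a self-loop).
The vertices on cycles are {0, 1, 2, 3, 8, 9} — 6 in total.

6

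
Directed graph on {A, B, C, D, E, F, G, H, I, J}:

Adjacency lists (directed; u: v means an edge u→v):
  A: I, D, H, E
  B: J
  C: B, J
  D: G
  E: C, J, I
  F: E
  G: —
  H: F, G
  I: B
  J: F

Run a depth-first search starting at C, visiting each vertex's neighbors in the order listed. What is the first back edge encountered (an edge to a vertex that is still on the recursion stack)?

E→C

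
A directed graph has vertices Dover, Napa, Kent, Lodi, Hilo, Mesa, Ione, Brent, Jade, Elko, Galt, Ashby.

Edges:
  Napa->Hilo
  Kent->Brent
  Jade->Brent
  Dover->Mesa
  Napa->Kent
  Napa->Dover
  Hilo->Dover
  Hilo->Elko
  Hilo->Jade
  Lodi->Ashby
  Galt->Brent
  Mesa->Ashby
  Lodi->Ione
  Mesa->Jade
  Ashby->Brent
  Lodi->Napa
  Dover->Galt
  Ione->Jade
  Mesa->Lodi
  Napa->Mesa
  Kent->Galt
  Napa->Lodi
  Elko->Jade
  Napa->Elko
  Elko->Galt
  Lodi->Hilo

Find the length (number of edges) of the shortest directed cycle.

2

For each vertex v, BFS finds the shortest path from v back to v.
The shortest such closed walk is Lodi → Napa → Lodi, length 2.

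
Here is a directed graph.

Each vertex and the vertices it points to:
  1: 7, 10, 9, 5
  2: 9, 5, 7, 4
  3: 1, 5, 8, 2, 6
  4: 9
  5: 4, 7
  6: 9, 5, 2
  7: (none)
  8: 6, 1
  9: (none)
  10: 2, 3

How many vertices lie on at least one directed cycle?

4

A vertex is on a directed cycle iff it belongs to a strongly connected component of size ≥ 2 (or has a self-loop).
The vertices on cycles are {1, 3, 8, 10} — 4 in total.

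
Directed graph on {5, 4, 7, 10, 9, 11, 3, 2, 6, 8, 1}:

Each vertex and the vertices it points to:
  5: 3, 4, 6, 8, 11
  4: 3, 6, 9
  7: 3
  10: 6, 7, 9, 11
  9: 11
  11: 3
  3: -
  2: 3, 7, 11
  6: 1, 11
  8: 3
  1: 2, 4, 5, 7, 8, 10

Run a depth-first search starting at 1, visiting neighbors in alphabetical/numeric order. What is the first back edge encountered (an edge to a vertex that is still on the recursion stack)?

DFS from 1 (visiting neighbors in alphabetical/numeric order); mark gray on enter, black on exit:
1 gray
  2 gray
    3 gray
    3 black
    7 gray
      7→3: 3 black — skip
    7 black
    11 gray
      11→3: 3 black — skip
    11 black
  2 black
  4 gray
    4→3: 3 black — skip
    6 gray
      6→1: 1 is gray → back edge
First back edge: 6 → 1.

6→1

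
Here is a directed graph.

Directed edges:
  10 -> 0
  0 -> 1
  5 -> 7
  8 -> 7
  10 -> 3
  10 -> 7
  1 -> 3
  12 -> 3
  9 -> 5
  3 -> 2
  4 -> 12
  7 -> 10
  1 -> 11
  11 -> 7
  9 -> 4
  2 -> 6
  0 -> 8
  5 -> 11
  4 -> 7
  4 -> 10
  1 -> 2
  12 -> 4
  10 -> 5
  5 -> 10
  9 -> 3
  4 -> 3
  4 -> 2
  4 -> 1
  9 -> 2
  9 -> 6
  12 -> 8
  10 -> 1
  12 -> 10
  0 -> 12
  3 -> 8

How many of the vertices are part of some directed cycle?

A vertex is on a directed cycle iff it belongs to a strongly connected component of size ≥ 2 (or has a self-loop).
The vertices on cycles are {0, 1, 3, 4, 5, 7, 8, 10, 11, 12} — 10 in total.

10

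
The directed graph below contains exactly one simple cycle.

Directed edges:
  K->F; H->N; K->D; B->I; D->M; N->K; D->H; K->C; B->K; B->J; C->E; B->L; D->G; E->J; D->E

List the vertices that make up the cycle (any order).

DFS with gray/black marking from K:
K gray
  D gray
    G gray
    G black
    H gray
      N gray
        N→K: K is gray → back edge
Back edge closes the cycle K → D → H → N → K; its vertices are {D, H, K, N}.

D, H, K, N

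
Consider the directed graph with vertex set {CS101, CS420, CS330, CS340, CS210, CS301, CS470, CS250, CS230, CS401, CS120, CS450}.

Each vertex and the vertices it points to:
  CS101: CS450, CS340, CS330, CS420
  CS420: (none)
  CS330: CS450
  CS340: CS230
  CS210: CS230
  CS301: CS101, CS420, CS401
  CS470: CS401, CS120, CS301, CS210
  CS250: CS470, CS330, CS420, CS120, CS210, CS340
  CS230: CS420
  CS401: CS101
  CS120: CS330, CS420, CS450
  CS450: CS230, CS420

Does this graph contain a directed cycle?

DFS with white/gray/black marking, starting from CS210:
CS210 gray
  CS230 gray
    CS420 gray
    CS420 black
  CS230 black
CS210 black
CS101 gray
  CS450 gray
    CS450→CS230: CS230 black — skip
    CS450→CS420: CS420 black — skip
  CS450 black
  CS340 gray
    CS340→CS230: CS230 black — skip
  CS340 black
  CS330 gray
    CS330→CS450: CS450 black — skip
  CS330 black
  CS101→CS420: CS420 black — skip
CS101 black
CS301 gray
  CS301→CS101: CS101 black — skip
  CS301→CS420: CS420 black — skip
  CS401 gray
    CS401→CS101: CS101 black — skip
  CS401 black
CS301 black
CS470 gray
  CS470→CS401: CS401 black — skip
  CS120 gray
    CS120→CS330: CS330 black — skip
    CS120→CS420: CS420 black — skip
    CS120→CS450: CS450 black — skip
  CS120 black
  CS470→CS301: CS301 black — skip
  CS470→CS210: CS210 black — skip
CS470 black
CS250 gray
  CS250→CS470: CS470 black — skip
  CS250→CS330: CS330 black — skip
  CS250→CS420: CS420 black — skip
  CS250→CS120: CS120 black — skip
  CS250→CS210: CS210 black — skip
  CS250→CS340: CS340 black — skip
CS250 black
Every edge goes to a white or black vertex — no back edge, so the graph is acyclic.

No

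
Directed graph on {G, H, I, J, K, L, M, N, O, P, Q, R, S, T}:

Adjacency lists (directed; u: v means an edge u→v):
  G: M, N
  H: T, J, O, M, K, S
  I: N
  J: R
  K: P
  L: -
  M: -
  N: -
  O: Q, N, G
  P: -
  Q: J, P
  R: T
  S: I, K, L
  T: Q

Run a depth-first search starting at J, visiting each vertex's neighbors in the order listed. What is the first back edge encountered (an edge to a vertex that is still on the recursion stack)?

Q->J

DFS from J (visiting each vertex's neighbors in the order listed); mark gray on enter, black on exit:
J gray
  R gray
    T gray
      Q gray
        Q→J: J is gray → back edge
First back edge: Q → J.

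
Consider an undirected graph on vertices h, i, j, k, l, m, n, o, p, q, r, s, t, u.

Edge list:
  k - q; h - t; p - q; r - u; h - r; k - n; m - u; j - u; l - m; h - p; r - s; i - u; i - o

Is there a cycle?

No

DFS, tracking each vertex's parent; an edge to a visited non-parent vertex closes a cycle.
Start from k:
visit k (parent –)
  visit n (parent k)
    n–k: parent, skip
  visit q (parent k)
    visit p (parent q)
      p–q: parent, skip
      visit h (parent p)
        h–p: parent, skip
        visit r (parent h)
          r–h: parent, skip
          visit u (parent r)
            visit m (parent u)
              visit l (parent m)
                l–m: parent, skip
              m–u: parent, skip
            u–r: parent, skip
            visit j (parent u)
              j–u: parent, skip
            visit i (parent u)
              visit o (parent i)
                o–i: parent, skip
              i–u: parent, skip
          visit s (parent r)
            s–r: parent, skip
        visit t (parent h)
          t–h: parent, skip
    q–k: parent, skip
No non-parent visited neighbor found — the graph is a forest.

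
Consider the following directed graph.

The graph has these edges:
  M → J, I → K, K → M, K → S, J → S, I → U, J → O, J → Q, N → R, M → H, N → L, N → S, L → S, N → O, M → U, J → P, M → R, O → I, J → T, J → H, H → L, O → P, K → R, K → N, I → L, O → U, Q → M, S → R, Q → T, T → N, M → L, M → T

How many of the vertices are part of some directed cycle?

8

A vertex is on a directed cycle iff it belongs to a strongly connected component of size ≥ 2 (or has a self-loop).
The vertices on cycles are {I, J, K, M, N, O, Q, T} — 8 in total.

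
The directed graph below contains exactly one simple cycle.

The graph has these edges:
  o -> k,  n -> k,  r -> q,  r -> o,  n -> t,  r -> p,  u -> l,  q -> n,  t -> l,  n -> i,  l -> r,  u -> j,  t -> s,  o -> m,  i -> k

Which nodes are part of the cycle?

l, n, q, r, t

DFS with gray/black marking from l:
l gray
  r gray
    q gray
      n gray
        k gray
        k black
        i gray
          i→k: k black — skip
        i black
        t gray
          s gray
          s black
          t→l: l is gray → back edge
Back edge closes the cycle l → r → q → n → t → l; its vertices are {l, n, q, r, t}.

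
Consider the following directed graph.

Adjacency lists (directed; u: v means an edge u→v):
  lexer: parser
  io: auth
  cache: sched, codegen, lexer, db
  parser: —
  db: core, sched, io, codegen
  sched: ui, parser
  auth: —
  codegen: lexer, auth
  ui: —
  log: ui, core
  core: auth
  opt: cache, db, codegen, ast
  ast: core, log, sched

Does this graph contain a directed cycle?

DFS with white/gray/black marking, starting from sched:
sched gray
  ui gray
  ui black
  parser gray
  parser black
sched black
lexer gray
  lexer→parser: parser black — skip
lexer black
io gray
  auth gray
  auth black
io black
cache gray
  cache→sched: sched black — skip
  codegen gray
    codegen→lexer: lexer black — skip
    codegen→auth: auth black — skip
  codegen black
  cache→lexer: lexer black — skip
  db gray
    core gray
      core→auth: auth black — skip
    core black
    db→sched: sched black — skip
    db→io: io black — skip
    db→codegen: codegen black — skip
  db black
cache black
log gray
  log→ui: ui black — skip
  log→core: core black — skip
log black
opt gray
  opt→cache: cache black — skip
  opt→db: db black — skip
  opt→codegen: codegen black — skip
  ast gray
    ast→core: core black — skip
    ast→log: log black — skip
    ast→sched: sched black — skip
  ast black
opt black
Every edge goes to a white or black vertex — no back edge, so the graph is acyclic.

No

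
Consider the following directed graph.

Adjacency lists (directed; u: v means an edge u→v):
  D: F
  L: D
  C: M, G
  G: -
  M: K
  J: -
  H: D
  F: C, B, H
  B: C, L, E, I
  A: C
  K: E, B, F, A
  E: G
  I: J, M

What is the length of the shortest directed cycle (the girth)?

3

For each vertex v, BFS finds the shortest path from v back to v.
The shortest such closed walk is F → H → D → F, length 3.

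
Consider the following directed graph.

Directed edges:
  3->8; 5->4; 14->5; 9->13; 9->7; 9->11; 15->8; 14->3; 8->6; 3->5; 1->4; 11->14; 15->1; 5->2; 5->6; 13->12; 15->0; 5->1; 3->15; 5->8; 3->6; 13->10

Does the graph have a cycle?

DFS with white/gray/black marking, starting from 9:
9 gray
  13 gray
    12 gray
    12 black
    10 gray
    10 black
  13 black
  7 gray
  7 black
  11 gray
    14 gray
      3 gray
        8 gray
          6 gray
          6 black
        8 black
        3→6: 6 black — skip
        5 gray
          2 gray
          2 black
          5→8: 8 black — skip
          4 gray
          4 black
          1 gray
            1→4: 4 black — skip
          1 black
          5→6: 6 black — skip
        5 black
        15 gray
          0 gray
          0 black
          15→8: 8 black — skip
          15→1: 1 black — skip
        15 black
      3 black
      14→5: 5 black — skip
    14 black
  11 black
9 black
Every edge goes to a white or black vertex — no back edge, so the graph is acyclic.

No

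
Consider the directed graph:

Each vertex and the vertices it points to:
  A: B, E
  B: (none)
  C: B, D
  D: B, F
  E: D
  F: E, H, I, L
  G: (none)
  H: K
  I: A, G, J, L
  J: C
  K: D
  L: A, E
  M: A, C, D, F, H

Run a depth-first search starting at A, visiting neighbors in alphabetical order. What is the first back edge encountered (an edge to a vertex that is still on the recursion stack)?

F→E

DFS from A (visiting neighbors in alphabetical order); mark gray on enter, black on exit:
A gray
  B gray
  B black
  E gray
    D gray
      D→B: B black — skip
      F gray
        F→E: E is gray → back edge
First back edge: F → E.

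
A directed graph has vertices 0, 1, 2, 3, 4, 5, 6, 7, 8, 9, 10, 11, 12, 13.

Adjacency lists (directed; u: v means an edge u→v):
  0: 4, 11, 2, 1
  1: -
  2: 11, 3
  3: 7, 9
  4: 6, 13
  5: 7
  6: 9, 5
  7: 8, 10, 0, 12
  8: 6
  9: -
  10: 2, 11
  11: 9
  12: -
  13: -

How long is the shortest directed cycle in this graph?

4

For each vertex v, BFS finds the shortest path from v back to v.
The shortest such closed walk is 7 → 10 → 2 → 3 → 7, length 4.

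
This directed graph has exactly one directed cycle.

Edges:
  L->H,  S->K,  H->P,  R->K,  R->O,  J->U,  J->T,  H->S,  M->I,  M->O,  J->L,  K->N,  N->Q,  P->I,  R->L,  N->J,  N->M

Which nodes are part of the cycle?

H, J, K, L, N, S

DFS with gray/black marking from K:
K gray
  N gray
    J gray
      L gray
        H gray
          S gray
            S→K: K is gray → back edge
Back edge closes the cycle K → N → J → L → H → S → K; its vertices are {H, J, K, L, N, S}.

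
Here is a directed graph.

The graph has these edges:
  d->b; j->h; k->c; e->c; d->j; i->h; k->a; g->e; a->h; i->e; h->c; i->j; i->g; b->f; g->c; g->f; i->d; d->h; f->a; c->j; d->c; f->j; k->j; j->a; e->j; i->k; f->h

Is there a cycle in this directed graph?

Yes

DFS with white/gray/black marking, starting from k:
k gray
  c gray
    j gray
      h gray
        h→c: c is gray → back edge
Back edge found, so a cycle exists: c → j → h → c.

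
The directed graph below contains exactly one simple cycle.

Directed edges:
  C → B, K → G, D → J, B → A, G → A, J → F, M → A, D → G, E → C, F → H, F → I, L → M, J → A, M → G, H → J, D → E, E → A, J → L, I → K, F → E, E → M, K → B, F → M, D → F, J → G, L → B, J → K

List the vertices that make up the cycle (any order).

F, H, J

DFS with gray/black marking from F:
F gray
  E gray
    M gray
      A gray
      A black
      G gray
        G→A: A black — skip
      G black
    M black
    E→A: A black — skip
    C gray
      B gray
        B→A: A black — skip
      B black
    C black
  E black
  I gray
    K gray
      K→G: G black — skip
      K→B: B black — skip
    K black
  I black
  F→M: M black — skip
  H gray
    J gray
      J→G: G black — skip
      J→K: K black — skip
      J→A: A black — skip
      L gray
        L→M: M black — skip
        L→B: B black — skip
      L black
      J→F: F is gray → back edge
Back edge closes the cycle F → H → J → F; its vertices are {F, H, J}.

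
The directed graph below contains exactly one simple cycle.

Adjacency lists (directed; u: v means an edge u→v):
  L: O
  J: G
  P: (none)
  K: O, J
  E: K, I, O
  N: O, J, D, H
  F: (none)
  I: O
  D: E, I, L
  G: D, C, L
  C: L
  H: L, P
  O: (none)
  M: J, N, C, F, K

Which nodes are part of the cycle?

DFS with gray/black marking from J:
J gray
  G gray
    D gray
      E gray
        K gray
          O gray
          O black
          K→J: J is gray → back edge
Back edge closes the cycle J → G → D → E → K → J; its vertices are {D, E, G, J, K}.

D, E, G, J, K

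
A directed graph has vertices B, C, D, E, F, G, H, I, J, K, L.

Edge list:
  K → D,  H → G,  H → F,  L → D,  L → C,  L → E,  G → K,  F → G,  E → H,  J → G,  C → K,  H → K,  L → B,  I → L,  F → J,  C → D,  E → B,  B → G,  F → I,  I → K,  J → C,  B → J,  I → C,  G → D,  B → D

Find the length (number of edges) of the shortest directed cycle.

For each vertex v, BFS finds the shortest path from v back to v.
The shortest such closed walk is E → H → F → I → L → E, length 5.

5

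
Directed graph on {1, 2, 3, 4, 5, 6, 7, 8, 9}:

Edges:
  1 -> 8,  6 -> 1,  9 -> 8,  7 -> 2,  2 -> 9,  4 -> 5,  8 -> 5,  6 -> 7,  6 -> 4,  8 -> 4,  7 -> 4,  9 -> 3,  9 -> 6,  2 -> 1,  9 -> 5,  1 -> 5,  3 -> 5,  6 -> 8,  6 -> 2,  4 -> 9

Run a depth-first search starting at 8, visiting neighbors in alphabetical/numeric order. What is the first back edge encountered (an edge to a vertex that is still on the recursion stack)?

DFS from 8 (visiting neighbors in alphabetical/numeric order); mark gray on enter, black on exit:
8 gray
  4 gray
    5 gray
    5 black
    9 gray
      3 gray
        3→5: 5 black — skip
      3 black
      9→5: 5 black — skip
      6 gray
        1 gray
          1→5: 5 black — skip
          1→8: 8 is gray → back edge
First back edge: 1 → 8.

1→8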